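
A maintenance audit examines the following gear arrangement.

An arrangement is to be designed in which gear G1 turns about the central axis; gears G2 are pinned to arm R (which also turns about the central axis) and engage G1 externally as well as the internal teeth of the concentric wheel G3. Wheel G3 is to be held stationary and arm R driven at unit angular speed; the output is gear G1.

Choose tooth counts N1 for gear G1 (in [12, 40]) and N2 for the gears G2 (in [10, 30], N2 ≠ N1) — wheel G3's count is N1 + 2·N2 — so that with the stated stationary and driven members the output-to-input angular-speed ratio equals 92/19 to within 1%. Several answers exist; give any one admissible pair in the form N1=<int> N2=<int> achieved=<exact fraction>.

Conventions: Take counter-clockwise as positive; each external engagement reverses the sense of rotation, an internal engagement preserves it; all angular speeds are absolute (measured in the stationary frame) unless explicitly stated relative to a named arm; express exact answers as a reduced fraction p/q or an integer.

design class (target 92/19): planetary set
Willis with ω_ring = 0: ω_sun/ω_arm = (N1+N3)/N1; set equal to 92/19  ⇒  N3/N1 = 92/19 − 1 = 73/19
N3 = N1 + 2·N2  ⇒  N2/N1 = (N3/N1 − 1)/2 = (73/19 − 1)/2 = 27/19
smallest multiple with N1 ≥ 12 and N2 ≥ 10: k = 1  ⇒  N1 = 1·19 = 19, N2 = 1·27 = 27 (N1 ≤ 40, N2 ≤ 30, N2 ≠ N1 ✓), N3 = 19 + 2·27 = 73
check: (N1+N3)/N1 with N1 = 19, N3 = 73 gives 92/19; |achieved − target| = 0 ≤ 23/475 ✓

N1=19 N2=27 achieved=92/19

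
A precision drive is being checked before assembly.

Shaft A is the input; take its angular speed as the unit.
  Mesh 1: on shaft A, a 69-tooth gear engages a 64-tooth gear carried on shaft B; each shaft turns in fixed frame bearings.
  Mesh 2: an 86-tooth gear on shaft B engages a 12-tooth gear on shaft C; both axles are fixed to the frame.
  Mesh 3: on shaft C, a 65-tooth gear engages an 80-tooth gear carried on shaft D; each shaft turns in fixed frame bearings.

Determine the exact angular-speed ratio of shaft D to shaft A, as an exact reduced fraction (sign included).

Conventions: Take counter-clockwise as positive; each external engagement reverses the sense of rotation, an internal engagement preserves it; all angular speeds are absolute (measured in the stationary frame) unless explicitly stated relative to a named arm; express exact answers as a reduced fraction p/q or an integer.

-12857/2048

class = fixed-axis compound train [3 meshes; 3 ratios multiply, 3 sense flips]
mesh 1 [69T→64T]: running ratio 69/64, sense −
mesh 2 [86T→12T]: running ratio 989/128, sense +
mesh 3 [65T→80T]: running ratio 12857/2048, sense −
ω_out/ω_in = -12857/2048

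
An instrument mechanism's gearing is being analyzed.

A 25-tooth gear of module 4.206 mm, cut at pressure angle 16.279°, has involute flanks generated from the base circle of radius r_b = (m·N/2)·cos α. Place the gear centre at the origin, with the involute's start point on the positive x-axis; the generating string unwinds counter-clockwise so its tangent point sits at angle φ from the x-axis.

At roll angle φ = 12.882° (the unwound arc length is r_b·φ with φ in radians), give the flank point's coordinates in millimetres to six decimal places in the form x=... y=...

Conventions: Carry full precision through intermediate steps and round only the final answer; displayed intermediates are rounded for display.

x=51.726652 y=0.190227

single-mesh involute tooth geometry (25T wheel at module 4.206)
pitch radius r_p = m·N/2 = 4.206·25/2 = 52.575000
base radius r_b = r_p·cos α = 52.575000·cos 16.279° = 50.467168
roll angle φ = 12.882° = 0.22483331 rad
x = r_b·(cos φ + φ·sin φ) = 51.726652
y = r_b·(sin φ − φ·cos φ) = 0.190227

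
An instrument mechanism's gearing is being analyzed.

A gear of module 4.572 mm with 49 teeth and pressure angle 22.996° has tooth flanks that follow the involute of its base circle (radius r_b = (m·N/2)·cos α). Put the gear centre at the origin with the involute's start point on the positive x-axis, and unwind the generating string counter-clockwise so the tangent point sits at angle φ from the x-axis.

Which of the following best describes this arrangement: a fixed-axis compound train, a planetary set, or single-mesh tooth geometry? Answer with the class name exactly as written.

single-mesh tooth geometry

single-mesh involute tooth geometry (49T wheel at module 4.572)
classification: single-mesh tooth geometry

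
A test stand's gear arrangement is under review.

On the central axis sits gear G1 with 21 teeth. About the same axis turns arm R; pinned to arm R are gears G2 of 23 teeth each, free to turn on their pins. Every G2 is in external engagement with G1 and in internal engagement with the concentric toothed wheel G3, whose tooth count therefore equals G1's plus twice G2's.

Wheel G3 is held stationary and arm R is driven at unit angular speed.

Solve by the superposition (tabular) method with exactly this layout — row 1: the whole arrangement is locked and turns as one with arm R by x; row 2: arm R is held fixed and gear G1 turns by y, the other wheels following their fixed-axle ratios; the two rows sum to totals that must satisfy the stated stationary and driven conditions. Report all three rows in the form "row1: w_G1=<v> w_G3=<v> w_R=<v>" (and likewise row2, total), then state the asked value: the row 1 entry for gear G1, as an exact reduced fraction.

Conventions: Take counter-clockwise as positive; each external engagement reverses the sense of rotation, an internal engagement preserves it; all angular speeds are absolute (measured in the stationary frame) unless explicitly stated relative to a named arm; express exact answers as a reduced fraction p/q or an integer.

topology: planetary set — G1 21T / G2 23T / G3 67T, arm = carrier (Willis)
row 1: whole set turns with the arm by x
row 2 (arm held, sun turns y): ω_ring = −(21/67)·y, ω_arm = 0
boundary: total ω_ring = x − (21/67)·y = 0 and total ω_arm = x = 1  ⇒  y = 67/21, x = 1
row 2 ring = −(21/67)·67/21 = -1
totals (row 1 + row 2): sun 1 + 67/21 = 88/21, ring 1 + (-1) = 0, arm 1 + 0 = 1
asked cell (row1, sun) = 1

row1: w_G1=1 w_G3=1 w_R=1
row2: w_G1=67/21 w_G3=-1 w_R=0
total: w_G1=88/21 w_G3=0 w_R=1
asked value: 1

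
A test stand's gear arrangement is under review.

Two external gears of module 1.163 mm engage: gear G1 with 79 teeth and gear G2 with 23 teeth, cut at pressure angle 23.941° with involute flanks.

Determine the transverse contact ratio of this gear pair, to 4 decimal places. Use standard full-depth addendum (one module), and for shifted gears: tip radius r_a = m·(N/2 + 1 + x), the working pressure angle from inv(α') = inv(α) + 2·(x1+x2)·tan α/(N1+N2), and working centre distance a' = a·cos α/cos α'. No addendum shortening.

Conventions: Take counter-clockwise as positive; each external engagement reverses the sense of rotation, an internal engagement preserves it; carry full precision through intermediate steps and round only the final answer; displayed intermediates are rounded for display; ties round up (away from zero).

class = single-mesh tooth geometry [involute pair 79T × 23T, m = 1.163]
base radii: r_b1 = 41.986126, r_b2 = 12.223809
tip radii: r_a1 = 47.101500, r_a2 = 14.537500
no profile shift: α' = α, a' = a
action lengths: √(r_a1²−r_b1²) = 21.347517, √(r_a2²−r_b2²) = 7.868761
base pitch p_b = π·m·cos α = 3.339324
CR = (21.347517 + 7.868761 − 59.313000·sin 23.94100°)/3.339324 = 1.541425
contact ratio ≈ 1.5414

1.5414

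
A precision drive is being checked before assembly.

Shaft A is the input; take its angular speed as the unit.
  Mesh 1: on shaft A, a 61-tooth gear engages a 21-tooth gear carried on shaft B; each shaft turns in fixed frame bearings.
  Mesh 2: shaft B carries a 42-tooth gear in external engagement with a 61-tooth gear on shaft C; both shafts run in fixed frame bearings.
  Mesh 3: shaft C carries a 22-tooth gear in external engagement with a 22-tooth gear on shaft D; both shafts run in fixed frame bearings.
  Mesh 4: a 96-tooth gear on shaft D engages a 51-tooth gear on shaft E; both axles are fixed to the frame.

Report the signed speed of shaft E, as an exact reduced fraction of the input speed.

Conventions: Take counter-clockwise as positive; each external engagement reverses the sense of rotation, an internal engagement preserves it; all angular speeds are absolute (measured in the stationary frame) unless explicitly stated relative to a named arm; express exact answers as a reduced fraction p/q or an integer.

4-mesh fixed-axis compound train (all bearings frame-fixed)
mesh 1 [61T→21T]: |ω|/ω_in = 1×61/21 = 61/21, sense flips to −
mesh 2 [42T→61T]: |ω|/ω_in = (61/21)×42/61 = 2, sense flips to +
mesh 3 [22T→22T]: |ω|/ω_in = 2×22/22 = 2, sense flips to −
mesh 4 [96T→51T]: |ω|/ω_in = 2×96/51 = 64/17, sense flips to +
signed output speed (× input speed) = 64/17

64/17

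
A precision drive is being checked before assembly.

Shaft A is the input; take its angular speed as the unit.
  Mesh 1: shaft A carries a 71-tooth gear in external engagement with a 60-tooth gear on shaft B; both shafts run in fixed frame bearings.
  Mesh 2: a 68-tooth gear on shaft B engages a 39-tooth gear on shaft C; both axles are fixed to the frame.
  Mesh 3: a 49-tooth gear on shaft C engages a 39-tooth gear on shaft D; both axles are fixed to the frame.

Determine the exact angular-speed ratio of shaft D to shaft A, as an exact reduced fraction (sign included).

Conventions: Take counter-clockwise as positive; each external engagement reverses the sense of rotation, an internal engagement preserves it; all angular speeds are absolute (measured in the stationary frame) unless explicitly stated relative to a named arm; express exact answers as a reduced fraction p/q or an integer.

-59143/22815

class = fixed-axis compound train [3 meshes; 3 ratios multiply, 3 sense flips]
mesh 1 [71T→60T]: running ratio 71/60, sense −
mesh 2 [68T→39T]: running ratio 1207/585, sense +
mesh 3 [49T→39T]: running ratio 59143/22815, sense −
ω_out/ω_in = -59143/22815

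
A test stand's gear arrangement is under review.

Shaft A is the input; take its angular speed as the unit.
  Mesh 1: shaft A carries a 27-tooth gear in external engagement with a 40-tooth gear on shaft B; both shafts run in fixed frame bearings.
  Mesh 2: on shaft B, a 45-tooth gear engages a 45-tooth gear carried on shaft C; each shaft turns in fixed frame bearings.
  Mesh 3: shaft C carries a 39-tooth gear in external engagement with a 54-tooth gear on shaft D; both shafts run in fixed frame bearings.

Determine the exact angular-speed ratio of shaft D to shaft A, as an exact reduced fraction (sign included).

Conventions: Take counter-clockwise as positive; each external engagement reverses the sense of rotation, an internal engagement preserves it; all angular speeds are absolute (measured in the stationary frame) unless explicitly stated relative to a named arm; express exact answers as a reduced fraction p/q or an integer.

class = fixed-axis compound train [3 meshes; 3 ratios multiply, 3 sense flips]
mesh 1 [27T→40T]: running ratio 27/40, sense −
mesh 2 [45T→45T]: running ratio 27/40, sense +
mesh 3 [39T→54T]: running ratio 39/80, sense −
ω_out/ω_in = -39/80

-39/80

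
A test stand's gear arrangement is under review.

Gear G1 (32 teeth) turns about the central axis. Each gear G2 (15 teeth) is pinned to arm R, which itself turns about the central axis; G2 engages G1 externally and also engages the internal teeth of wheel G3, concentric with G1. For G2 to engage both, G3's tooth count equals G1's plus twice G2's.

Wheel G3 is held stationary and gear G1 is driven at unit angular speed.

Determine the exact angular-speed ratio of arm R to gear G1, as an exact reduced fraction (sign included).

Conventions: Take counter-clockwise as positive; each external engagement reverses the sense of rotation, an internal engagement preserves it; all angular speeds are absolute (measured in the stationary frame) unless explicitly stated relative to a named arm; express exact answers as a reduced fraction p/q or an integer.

topology: planetary set — G1 32T / G2 15T / G3 62T, arm = carrier (Willis)
ring teeth: 32 + 2·15 = 62
32(ω_sun−ω_arm) = −62(ω_ring−ω_arm),  ω_ring = 0, ω_sun = 1
32(1−ω_arm) = −62(0−ω_arm)  ⇒  94·ω_arm = 32  ⇒  ω_arm = 16/47
ω_out/ω_in = 16/47

16/47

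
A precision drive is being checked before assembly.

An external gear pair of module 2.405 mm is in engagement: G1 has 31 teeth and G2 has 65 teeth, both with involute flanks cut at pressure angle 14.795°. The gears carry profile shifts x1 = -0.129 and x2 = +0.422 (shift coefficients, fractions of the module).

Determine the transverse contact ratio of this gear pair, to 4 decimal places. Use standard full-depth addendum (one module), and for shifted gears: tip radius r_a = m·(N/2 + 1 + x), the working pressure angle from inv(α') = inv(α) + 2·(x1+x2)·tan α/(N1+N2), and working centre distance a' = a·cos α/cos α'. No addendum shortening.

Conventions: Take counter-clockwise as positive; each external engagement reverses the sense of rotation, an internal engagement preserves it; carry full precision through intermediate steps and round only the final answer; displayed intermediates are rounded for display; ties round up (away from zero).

1.9927

single-mesh involute tooth geometry (31T engaging 65T at module 2.405)
base radii: r_b1 = 36.041590, r_b2 = 75.571075
tip radii: r_a1 = 39.372255, r_a2 = 81.582410
inv(α') = inv(14.795°) + 2·(-0.129+0.422)·tan α/(31+65) = 0.00750880  ⇒  α' = 16.01121°
a' = a·cos α / cos α' = 115.4400·cos 14.795°/cos 16.01121° = 116.117107
action lengths: √(r_a1²−r_b1²) = 15.848605, √(r_a2²−r_b2²) = 30.736008
base pitch p_b = π·m·cos α = 7.305032
CR = (15.848605 + 30.736008 − 116.117107·sin 16.01121°)/7.305032 = 1.992677
contact ratio ≈ 1.9927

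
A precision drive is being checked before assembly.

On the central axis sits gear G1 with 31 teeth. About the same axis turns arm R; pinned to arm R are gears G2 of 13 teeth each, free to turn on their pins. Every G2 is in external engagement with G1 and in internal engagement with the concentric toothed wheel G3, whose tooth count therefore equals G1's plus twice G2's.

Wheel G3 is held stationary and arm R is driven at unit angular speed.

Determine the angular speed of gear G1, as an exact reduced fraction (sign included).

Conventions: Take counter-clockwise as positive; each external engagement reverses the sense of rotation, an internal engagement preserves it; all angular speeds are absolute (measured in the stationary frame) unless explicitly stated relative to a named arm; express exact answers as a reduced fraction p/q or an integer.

88/31

planetary set (31T centre, 13T on arm, 57T internal) — Willis relation
ring teeth: 31 + 2·13 = 57
31(ω_sun−ω_arm) = −57(ω_ring−ω_arm),  ω_ring = 0, ω_arm = 1
ω_sun = 1 − (57/31)(0−1) = 88/31
exact speed ratio = 88/31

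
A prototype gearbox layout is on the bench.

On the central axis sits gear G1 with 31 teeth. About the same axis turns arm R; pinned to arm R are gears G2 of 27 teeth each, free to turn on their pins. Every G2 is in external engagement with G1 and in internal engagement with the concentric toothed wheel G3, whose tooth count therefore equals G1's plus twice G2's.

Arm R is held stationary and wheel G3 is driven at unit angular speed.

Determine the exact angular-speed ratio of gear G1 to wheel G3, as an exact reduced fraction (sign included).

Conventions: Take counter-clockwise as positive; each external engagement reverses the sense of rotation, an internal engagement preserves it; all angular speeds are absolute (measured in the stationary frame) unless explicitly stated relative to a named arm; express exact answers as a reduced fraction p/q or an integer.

-85/31

topology: planetary set — G1 31T / G2 27T / G3 85T, arm = carrier (Willis)
ring teeth: 31 + 2·27 = 85
31(ω_sun−ω_arm) = −85(ω_ring−ω_arm),  ω_arm = 0, ω_ring = 1
ω_sun = 0 − (85/31)(1−0) = -85/31
ω_out/ω_in = -85/31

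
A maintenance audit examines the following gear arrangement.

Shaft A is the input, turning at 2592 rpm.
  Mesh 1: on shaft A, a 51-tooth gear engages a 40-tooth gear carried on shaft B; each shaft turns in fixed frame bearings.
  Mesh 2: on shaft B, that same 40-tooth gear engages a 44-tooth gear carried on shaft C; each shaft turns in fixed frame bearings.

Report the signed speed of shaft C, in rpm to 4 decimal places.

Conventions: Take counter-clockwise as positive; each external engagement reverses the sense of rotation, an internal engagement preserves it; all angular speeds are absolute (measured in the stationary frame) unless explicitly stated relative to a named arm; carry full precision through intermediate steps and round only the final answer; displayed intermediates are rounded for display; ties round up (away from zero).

+3004.3636 rpm

2-mesh fixed-axis compound train (all bearings frame-fixed)
mesh 1 [51T→40T]: ω = 2592.0000×51/40 = 3304.8000 rpm, sense flips to −
mesh 2 [40T→44T]: ω = 3304.8000×40/44 = 3004.3636 rpm, sense flips to +
signed output speed = +3004.3636 rpm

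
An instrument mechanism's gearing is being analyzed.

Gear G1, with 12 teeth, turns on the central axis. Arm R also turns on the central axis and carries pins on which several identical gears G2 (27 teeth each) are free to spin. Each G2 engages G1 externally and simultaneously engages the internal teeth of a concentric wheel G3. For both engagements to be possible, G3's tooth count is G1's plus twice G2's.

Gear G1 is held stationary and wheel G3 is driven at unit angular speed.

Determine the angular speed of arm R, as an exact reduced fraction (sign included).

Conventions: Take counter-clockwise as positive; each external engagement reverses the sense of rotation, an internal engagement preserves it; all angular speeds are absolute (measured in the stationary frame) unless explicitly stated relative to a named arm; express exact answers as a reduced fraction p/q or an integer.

11/13

topology: planetary set — G1 12T / G2 27T / G3 66T, arm = carrier (Willis)
ring teeth: 12 + 2·27 = 66
12(ω_sun−ω_arm) = −66(ω_ring−ω_arm),  ω_sun = 0, ω_ring = 1
12(0−ω_arm) = −66(1−ω_arm)  ⇒  78·ω_arm = 66  ⇒  ω_arm = 11/13
exact speed ratio = 11/13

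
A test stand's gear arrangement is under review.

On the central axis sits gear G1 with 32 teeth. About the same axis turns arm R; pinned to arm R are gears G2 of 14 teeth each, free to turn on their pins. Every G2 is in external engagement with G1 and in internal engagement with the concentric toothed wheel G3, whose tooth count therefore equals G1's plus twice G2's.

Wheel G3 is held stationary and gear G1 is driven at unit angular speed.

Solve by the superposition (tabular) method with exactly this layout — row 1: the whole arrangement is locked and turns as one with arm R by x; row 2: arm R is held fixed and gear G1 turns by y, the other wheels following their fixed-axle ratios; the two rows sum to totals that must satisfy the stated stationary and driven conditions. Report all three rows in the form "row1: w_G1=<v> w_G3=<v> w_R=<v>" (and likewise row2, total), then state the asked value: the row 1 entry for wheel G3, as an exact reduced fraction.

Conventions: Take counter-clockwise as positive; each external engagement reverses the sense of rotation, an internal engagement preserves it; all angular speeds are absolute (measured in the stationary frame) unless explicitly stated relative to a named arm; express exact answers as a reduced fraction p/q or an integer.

row1: w_G1=8/23 w_G3=8/23 w_R=8/23
row2: w_G1=15/23 w_G3=-8/23 w_R=0
total: w_G1=1 w_G3=0 w_R=8/23
asked value: 8/23

topology: planetary set — G1 32T / G2 14T / G3 60T, arm = carrier (Willis)
row 1 (train locked, turned with arm): all members turn x
row 2 (arm held, sun turns y): ω_ring = −(32/60)·y, ω_arm = 0
boundary: total ω_ring = x − (32/60)·y = 0 and total ω_sun = x + y = 1  ⇒  y = 15/23, x = 8/23
row 2 ring = −(32/60)·15/23 = -8/23
totals (row 1 + row 2): sun 8/23 + 15/23 = 1, ring 8/23 + (-8/23) = 0, arm 8/23 + 0 = 8/23
asked cell (row1, ring) = 8/23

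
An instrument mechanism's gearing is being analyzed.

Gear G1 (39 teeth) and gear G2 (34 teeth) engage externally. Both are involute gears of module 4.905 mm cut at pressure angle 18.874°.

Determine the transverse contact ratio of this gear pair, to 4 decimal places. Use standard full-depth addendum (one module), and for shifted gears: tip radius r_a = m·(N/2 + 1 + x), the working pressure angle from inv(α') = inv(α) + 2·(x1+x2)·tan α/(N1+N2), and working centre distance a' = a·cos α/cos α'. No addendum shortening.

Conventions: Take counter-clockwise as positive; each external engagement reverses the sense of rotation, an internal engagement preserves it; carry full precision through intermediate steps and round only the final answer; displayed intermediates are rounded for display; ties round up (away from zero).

single-mesh involute tooth geometry (39T engaging 34T at module 4.905)
base radii: r_b1 = 90.504749, r_b2 = 78.901576
tip radii: r_a1 = 100.552500, r_a2 = 88.290000
no profile shift: α' = α, a' = a
action lengths: √(r_a1²−r_b1²) = 43.814331, √(r_a2²−r_b2²) = 39.619003
base pitch p_b = π·m·cos α = 14.580977
CR = (43.814331 + 39.619003 − 179.032500·sin 18.87400°)/14.580977 = 1.750120
contact ratio ≈ 1.7501

1.7501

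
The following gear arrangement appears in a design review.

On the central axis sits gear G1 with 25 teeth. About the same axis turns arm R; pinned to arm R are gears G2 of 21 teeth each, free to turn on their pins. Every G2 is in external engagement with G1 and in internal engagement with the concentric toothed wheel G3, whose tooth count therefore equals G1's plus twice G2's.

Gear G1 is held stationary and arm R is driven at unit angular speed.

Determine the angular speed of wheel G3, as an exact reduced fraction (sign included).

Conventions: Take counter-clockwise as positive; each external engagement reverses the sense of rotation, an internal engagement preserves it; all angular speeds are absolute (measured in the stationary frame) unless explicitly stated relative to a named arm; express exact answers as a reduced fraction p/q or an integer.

92/67

recognized (axles ride arm R): planetary set, 25/21/67 teeth
ring teeth: 25 + 2·21 = 67
25(ω_sun−ω_arm) = −67(ω_ring−ω_arm),  ω_sun = 0, ω_arm = 1
ω_ring = 1 − (25/67)(0−1) = 92/67
exact speed ratio = 92/67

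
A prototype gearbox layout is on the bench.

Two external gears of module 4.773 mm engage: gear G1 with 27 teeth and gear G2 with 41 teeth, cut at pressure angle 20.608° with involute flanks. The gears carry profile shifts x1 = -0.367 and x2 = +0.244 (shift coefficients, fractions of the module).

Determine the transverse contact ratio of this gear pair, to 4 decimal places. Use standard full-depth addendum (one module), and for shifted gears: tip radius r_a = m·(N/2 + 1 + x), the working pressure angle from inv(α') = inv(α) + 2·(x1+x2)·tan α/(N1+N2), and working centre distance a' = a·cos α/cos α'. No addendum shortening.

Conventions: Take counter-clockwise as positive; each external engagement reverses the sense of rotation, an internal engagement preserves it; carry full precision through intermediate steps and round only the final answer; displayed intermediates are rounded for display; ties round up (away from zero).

1.6833

single-mesh involute tooth geometry (27T engaging 41T at module 4.773)
base radii: r_b1 = 60.312298, r_b2 = 91.585342
tip radii: r_a1 = 67.456809, r_a2 = 103.784112
inv(α') = inv(20.608°) + 2·(-0.367+0.244)·tan α/(27+41) = 0.01499684  ⇒  α' = 20.03990°
a' = a·cos α / cos α' = 162.2820·cos 20.608°/cos 20.03990° = 161.687113
action lengths: √(r_a1²−r_b1²) = 30.213371, √(r_a2²−r_b2²) = 48.818717
base pitch p_b = π·m·cos α = 14.035309
CR = (30.213371 + 48.818717 − 161.687113·sin 20.03990°)/14.035309 = 1.683329
contact ratio ≈ 1.6833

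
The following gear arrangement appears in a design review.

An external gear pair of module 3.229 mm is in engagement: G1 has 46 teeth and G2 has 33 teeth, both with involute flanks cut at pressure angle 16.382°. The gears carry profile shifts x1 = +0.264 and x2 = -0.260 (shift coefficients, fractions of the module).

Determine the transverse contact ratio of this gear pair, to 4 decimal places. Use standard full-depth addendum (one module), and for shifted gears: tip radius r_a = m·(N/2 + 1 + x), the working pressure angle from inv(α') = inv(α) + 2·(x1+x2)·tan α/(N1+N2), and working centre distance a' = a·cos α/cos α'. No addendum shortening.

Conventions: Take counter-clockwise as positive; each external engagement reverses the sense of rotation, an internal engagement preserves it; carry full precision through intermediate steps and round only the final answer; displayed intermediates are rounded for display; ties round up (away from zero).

1.9124

class = single-mesh tooth geometry [involute pair 46T × 33T, m = 3.229]
base radii: r_b1 = 71.251955, r_b2 = 51.115533
tip radii: r_a1 = 78.348456, r_a2 = 55.667960
inv(α') = inv(16.382°) + 2·(+0.264-0.260)·tan α/(46+33) = 0.00808460  ⇒  α' = 16.40171°
a' = a·cos α / cos α' = 127.5455·cos 16.382°/cos 16.40171° = 127.558408
action lengths: √(r_a1²−r_b1²) = 32.582810, √(r_a2²−r_b2²) = 22.048221
base pitch p_b = π·m·cos α = 9.732375
CR = (32.582810 + 22.048221 − 127.558408·sin 16.40171°)/9.732375 = 1.912416
contact ratio ≈ 1.9124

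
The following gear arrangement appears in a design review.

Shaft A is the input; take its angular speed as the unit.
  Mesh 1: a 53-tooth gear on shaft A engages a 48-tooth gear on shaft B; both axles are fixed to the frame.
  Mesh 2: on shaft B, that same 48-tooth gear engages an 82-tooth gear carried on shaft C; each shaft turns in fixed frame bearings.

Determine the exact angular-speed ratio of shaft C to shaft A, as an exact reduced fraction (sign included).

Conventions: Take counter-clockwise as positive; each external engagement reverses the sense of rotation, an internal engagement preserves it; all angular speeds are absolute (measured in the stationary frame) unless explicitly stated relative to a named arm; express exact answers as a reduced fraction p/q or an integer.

53/82

class = fixed-axis compound train [2 meshes; 2 ratios multiply, 2 sense flips]
mesh 1 [53T→48T]: running ratio 53/48, sense −
mesh 2 [48T→82T]: running ratio 53/82, sense +
ω_out/ω_in = 53/82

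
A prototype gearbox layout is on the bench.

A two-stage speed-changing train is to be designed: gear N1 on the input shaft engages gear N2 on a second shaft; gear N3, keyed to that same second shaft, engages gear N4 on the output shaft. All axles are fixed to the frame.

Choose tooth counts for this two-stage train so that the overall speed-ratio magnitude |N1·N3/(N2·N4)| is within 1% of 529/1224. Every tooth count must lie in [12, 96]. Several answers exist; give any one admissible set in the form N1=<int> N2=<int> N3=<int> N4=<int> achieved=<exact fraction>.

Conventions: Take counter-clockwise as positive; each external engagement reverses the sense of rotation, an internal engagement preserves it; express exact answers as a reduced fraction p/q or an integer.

N1=23 N2=17 N3=23 N4=72 achieved=529/1224

2-stage fixed-axis compound train for ratio 529/1224
target = 529/1224 in lowest terms: an exact hit needs N1·N3 = k·529 and N2·N4 = k·1224 for one integer k, every count in [12, 96]; additionally prefer no 1:1 stage (N1 ≠ N2, N3 ≠ N4)
k = 1: N1·N3 = 529 = 23·23, N2·N4 = 1224 = 17·72
achieved = 23·23/(17·72) = 529/1224; |achieved − target| = 0 ≤ 529/122400 ✓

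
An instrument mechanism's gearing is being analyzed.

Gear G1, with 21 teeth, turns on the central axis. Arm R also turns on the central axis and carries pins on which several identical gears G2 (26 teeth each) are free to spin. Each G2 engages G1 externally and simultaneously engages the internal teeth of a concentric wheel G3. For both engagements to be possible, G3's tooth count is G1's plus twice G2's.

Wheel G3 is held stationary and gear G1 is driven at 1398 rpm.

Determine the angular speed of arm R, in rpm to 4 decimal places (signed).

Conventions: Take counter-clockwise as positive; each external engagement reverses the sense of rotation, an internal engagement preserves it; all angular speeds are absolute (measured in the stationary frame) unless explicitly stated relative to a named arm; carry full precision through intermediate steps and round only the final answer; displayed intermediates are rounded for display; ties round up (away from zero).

class = planetary set [G3 = 21+2·26 = 73; Willis about the carrier]
normalise by the input: solve with ω_sun = 1, then scale by 1398 rpm
ring teeth: 21 + 2·26 = 73
21(ω_sun−ω_arm) = −73(ω_ring−ω_arm),  ω_ring = 0, ω_sun = 1
21(1−ω_arm) = −73(0−ω_arm)  ⇒  94·ω_arm = 21  ⇒  ω_arm = 21/94
scale: ω_arm = 21/94 × 1398 rpm = +312.3191 rpm

+312.3191 rpm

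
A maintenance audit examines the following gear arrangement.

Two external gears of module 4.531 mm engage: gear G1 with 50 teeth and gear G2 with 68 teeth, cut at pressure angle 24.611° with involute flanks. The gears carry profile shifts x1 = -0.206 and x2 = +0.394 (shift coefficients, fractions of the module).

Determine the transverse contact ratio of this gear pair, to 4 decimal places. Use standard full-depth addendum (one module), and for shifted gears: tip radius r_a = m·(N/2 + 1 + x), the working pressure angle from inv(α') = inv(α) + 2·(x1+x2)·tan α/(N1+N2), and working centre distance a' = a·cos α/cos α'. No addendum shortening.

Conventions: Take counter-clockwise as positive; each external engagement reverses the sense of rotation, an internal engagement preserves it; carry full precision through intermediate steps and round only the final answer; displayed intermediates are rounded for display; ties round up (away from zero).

recognized (one external pair, fixed centres): single-mesh tooth geometry, m = 4.531, N1 = 50, N2 = 68
base radii: r_b1 = 102.984665, r_b2 = 140.059145
tip radii: r_a1 = 116.872614, r_a2 = 160.370214
inv(α') = inv(24.611°) + 2·(-0.206+0.394)·tan α/(50+68) = 0.02998462  ⇒  α' = 25.00244°
a' = a·cos α / cos α' = 267.3290·cos 24.611°/cos 25.00244° = 268.174507
action lengths: √(r_a1²−r_b1²) = 55.257276, √(r_a2²−r_b2²) = 78.115565
base pitch p_b = π·m·cos α = 12.941435
CR = (55.257276 + 78.115565 − 268.174507·sin 25.00244°)/12.941435 = 1.547512
contact ratio ≈ 1.5475

1.5475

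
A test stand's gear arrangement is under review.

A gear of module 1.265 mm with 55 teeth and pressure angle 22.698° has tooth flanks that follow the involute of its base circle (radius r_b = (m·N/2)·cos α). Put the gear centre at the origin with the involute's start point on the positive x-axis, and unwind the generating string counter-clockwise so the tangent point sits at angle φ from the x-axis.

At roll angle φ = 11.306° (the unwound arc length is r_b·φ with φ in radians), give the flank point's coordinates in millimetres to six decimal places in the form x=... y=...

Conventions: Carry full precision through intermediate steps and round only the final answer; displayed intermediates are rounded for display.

topology: single-mesh involute geometry — m = 1.265, N = 55
pitch radius r_p = m·N/2 = 1.265·55/2 = 34.787500
base radius r_b = r_p·cos α = 34.787500·cos 22.698° = 32.093262
roll angle φ = 11.306° = 0.19732693 rad
x = r_b·(cos φ + φ·sin φ) = 32.712016
y = r_b·(sin φ − φ·cos φ) = 0.081877

x=32.712016 y=0.081877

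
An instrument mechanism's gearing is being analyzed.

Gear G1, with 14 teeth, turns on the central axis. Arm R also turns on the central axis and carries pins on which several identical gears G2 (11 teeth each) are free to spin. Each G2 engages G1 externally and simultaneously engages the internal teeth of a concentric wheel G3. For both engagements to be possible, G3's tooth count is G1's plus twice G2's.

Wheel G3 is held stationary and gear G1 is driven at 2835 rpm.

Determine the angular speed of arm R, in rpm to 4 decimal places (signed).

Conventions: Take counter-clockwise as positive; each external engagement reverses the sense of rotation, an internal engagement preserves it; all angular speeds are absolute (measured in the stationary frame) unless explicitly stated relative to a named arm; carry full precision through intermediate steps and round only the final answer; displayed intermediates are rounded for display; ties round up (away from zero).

recognized (axles ride arm R): planetary set, 14/11/36 teeth
normalise by the input: solve with ω_sun = 1, then scale by 2835 rpm
ring teeth: 14 + 2·11 = 36
14(ω_sun−ω_arm) = −36(ω_ring−ω_arm),  ω_ring = 0, ω_sun = 1
14(1−ω_arm) = −36(0−ω_arm)  ⇒  50·ω_arm = 14  ⇒  ω_arm = 7/25
scale: ω_arm = 7/25 × 2835 rpm = +793.8000 rpm

+793.8000 rpm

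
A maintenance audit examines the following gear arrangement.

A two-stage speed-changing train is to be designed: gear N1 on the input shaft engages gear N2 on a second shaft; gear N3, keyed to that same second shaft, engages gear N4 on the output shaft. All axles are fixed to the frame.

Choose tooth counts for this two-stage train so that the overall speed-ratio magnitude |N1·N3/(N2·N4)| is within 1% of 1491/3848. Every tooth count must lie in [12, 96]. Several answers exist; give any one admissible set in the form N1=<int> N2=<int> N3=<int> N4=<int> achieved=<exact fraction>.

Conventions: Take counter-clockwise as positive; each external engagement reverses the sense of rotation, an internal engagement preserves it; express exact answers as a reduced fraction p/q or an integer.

topology: fixed-axis compound train — 2 stages, target 1491/3848
target = 1491/3848 in lowest terms: an exact hit needs N1·N3 = k·1491 and N2·N4 = k·3848 for one integer k, every count in [12, 96]; additionally prefer no 1:1 stage (N1 ≠ N2, N3 ≠ N4)
k = 1: N1·N3 = 1491 = 21·71, N2·N4 = 3848 = 52·74
achieved = 21·71/(52·74) = 1491/3848; |achieved − target| = 0 ≤ 1491/384800 ✓

N1=21 N2=52 N3=71 N4=74 achieved=1491/3848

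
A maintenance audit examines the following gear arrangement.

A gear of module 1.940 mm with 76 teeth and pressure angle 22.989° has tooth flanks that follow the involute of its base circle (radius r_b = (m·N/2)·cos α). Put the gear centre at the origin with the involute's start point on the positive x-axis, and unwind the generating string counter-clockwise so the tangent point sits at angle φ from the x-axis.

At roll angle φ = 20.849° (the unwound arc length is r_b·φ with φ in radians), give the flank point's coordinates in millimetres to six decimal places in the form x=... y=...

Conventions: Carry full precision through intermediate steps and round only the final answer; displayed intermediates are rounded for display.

topology: single-mesh involute geometry — m = 1.940, N = 76
pitch radius r_p = m·N/2 = 1.940·76/2 = 73.720000
base radius r_b = r_p·cos α = 73.720000·cos 22.989° = 67.865147
roll angle φ = 20.849° = 0.36388370 rad
x = r_b·(cos φ + φ·sin φ) = 72.210562
y = r_b·(sin φ − φ·cos φ) = 1.075603

x=72.210562 y=1.075603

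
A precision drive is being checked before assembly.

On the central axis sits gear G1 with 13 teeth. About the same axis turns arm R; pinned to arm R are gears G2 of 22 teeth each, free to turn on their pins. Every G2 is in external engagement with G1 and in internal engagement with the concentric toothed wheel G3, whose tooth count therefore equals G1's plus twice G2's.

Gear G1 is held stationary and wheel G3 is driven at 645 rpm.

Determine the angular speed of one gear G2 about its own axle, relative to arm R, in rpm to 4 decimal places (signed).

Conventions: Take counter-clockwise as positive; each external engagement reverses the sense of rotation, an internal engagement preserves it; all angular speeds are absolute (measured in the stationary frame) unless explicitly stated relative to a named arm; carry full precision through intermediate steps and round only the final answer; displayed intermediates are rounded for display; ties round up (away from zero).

planetary set (13T centre, 22T on arm, 57T internal) — Willis relation
normalise by the input: solve with ω_ring = 1, then scale by 645 rpm
ring teeth: 13 + 2·22 = 57
13(ω_sun−ω_arm) = −57(ω_ring−ω_arm),  ω_sun = 0, ω_ring = 1
13(0−ω_arm) = −57(1−ω_arm)  ⇒  70·ω_arm = 57  ⇒  ω_arm = 57/70
sun–planet mesh: 13·(0−57/70) = −22·(ω_p−ω_arm)  ⇒  ω_p−ω_arm = 741/1540
scale: ω_p−ω_arm = 741/1540 × 645 rpm = +310.3539 rpm

+310.3539 rpm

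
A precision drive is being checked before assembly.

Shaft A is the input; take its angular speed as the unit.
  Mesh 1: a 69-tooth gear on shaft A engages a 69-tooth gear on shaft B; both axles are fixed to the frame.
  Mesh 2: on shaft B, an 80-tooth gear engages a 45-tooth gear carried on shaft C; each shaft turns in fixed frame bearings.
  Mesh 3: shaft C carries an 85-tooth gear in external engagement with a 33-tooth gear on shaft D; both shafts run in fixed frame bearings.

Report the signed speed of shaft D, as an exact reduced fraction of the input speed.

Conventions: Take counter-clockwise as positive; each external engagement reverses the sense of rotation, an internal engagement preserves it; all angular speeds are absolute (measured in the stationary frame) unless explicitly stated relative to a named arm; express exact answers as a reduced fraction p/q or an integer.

-1360/297

3-mesh fixed-axis compound train (all bearings frame-fixed)
mesh 1 [69T→69T]: |ω|/ω_in = 1×69/69 = 1, sense flips to −
mesh 2 [80T→45T]: |ω|/ω_in = 1×80/45 = 16/9, sense flips to +
mesh 3 [85T→33T]: |ω|/ω_in = (16/9)×85/33 = 1360/297, sense flips to −
signed output speed (× input speed) = -1360/297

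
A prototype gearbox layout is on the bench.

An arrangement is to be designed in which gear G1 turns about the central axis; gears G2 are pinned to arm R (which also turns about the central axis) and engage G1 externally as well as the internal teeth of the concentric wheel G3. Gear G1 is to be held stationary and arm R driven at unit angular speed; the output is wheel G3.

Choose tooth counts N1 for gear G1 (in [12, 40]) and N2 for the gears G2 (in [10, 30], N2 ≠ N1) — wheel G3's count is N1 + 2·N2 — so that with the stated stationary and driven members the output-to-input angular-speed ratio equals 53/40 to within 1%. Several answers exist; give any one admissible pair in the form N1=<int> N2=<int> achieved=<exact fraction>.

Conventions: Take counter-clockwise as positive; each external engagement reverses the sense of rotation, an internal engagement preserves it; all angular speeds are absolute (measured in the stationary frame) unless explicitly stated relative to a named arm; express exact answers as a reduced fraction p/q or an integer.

topology: planetary set — design target 53/40, arm = carrier (Willis)
Willis with ω_sun = 0: ω_ring/ω_arm = (N1+N3)/N3; set equal to 53/40  ⇒  N3/N1 = 1/(53/40 − 1) = 40/13
N3 = N1 + 2·N2  ⇒  N2/N1 = (N3/N1 − 1)/2 = (40/13 − 1)/2 = 27/26
smallest multiple with N1 ≥ 12 and N2 ≥ 10: k = 1  ⇒  N1 = 1·26 = 26, N2 = 1·27 = 27 (N1 ≤ 40, N2 ≤ 30, N2 ≠ N1 ✓), N3 = 26 + 2·27 = 80
check: (N1+N3)/N3 with N1 = 26, N3 = 80 gives 53/40; |achieved − target| = 0 ≤ 53/4000 ✓

N1=26 N2=27 achieved=53/40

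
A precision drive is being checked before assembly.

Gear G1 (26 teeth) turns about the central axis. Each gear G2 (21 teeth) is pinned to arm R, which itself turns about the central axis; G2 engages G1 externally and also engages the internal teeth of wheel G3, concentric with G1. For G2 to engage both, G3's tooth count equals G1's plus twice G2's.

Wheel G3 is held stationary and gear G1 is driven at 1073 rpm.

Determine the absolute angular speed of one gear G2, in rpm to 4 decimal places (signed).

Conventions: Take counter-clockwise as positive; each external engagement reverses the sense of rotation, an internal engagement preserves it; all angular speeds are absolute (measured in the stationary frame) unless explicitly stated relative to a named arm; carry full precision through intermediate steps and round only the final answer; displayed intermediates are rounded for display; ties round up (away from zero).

-664.2381 rpm

planetary set (26T centre, 21T on arm, 68T internal) — Willis relation
normalise by the input: solve with ω_sun = 1, then scale by 1073 rpm
ring teeth: 26 + 2·21 = 68
26(ω_sun−ω_arm) = −68(ω_ring−ω_arm),  ω_ring = 0, ω_sun = 1
26(1−ω_arm) = −68(0−ω_arm)  ⇒  94·ω_arm = 26  ⇒  ω_arm = 13/47
sun–planet mesh: 26·(1−13/47) = −21·(ω_p−ω_arm)  ⇒  ω_p−ω_arm = -884/987
ω_p = 13/47 − 884/987 = -13/21
scale: ω_p = -13/21 × 1073 rpm = -664.2381 rpm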